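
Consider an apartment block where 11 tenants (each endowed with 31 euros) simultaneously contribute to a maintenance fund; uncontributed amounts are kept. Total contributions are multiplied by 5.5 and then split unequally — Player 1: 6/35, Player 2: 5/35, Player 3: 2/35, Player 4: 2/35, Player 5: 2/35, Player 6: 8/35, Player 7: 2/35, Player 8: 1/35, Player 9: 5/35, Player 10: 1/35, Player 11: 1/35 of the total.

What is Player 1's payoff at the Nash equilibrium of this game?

Player j's private return per contributed unit is 5.5 × (j's share). Contributing is weakly dominant for j when that share is at least 1/5.5 = 0.1818, and contributing 0 is dominant otherwise.
The only share above 0.1818 is Player 6's 8/35, contributing 31; the remaining 10 contribute 0. Total contributed: 31.
Player 1 keeps 31 and receives 5.5 × 31 × 6/35 = 29.23 from the maintenance fund, for a payoff of 60.23.

60.23 euros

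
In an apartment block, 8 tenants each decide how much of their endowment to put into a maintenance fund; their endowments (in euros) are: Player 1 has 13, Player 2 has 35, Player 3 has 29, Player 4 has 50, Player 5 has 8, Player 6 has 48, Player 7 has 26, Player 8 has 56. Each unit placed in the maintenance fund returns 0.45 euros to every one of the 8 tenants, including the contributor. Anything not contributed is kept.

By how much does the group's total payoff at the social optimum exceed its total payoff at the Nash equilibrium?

689.00 euros

The private return per contributed unit is 0.45 < 1 for everyone, so the Nash equilibrium is zero contribution and the group total is Σ E_j = 13 + 35 + 29 + 50 + 8 + 48 + 26 + 56 = 265.
Each contributed unit returns 3.600 to the group, so the social optimum is full contribution by everyone: group total = 3.600 × 265 = 954.00.
Efficiency loss = (3.600 − 1) × 265 = 689.00.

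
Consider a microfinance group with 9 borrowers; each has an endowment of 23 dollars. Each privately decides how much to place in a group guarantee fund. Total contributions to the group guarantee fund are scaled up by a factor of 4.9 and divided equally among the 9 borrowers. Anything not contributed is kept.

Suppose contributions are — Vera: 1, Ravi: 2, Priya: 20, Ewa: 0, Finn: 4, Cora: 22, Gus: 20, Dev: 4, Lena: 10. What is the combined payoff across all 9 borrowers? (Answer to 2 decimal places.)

530.70 dollars

Total contributed: 1 + 2 + 20 + 0 + 4 + 22 + 20 + 4 + 10 = 83; total kept: 9 × 23 − 83 = 124.
The group guarantee fund pays out 4.9 × 83 = 406.70 in aggregate.
Group total = 124 + 406.70 = 530.70.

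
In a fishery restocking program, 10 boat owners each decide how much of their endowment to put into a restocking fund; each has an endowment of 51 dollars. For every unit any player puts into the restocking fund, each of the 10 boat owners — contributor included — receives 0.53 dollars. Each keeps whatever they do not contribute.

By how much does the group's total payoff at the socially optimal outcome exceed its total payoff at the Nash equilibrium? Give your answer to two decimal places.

The private return per contributed unit is 0.53 < 1, so contributing 0 is dominant for every player. At the Nash equilibrium everyone keeps their 51, and the group total is 10 × 51 = 510.
Each contributed unit returns 5.300 to the group as a whole (0.53 to each of 10 players), which exceeds 1, so the social optimum is full contribution: group total = 5.300 × 510 = 2703.00.
Efficiency loss = 2703.00 − 510 = 2193.00.

2193.00 dollars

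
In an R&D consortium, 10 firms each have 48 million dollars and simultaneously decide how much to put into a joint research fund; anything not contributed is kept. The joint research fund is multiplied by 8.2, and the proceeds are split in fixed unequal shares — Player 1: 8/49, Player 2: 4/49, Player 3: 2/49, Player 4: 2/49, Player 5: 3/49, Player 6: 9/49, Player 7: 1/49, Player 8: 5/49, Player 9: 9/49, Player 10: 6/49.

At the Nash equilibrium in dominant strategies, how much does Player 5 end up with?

A player with share s gets back 8.2·s per unit contributed, so full contribution is dominant for anyone with s > 1/8.2 = 0.1220 and zero contribution is dominant for anyone below.
Player 1, Player 6, Player 9 and Player 10 are above the threshold, contributing 48 each; the remaining 6 contribute 0. Total contributed: 192.
Player 5 keeps 48 and receives 8.2 × 192 × 3/49 = 96.39 from the joint research fund, for a payoff of 144.39.

144.39 million dollars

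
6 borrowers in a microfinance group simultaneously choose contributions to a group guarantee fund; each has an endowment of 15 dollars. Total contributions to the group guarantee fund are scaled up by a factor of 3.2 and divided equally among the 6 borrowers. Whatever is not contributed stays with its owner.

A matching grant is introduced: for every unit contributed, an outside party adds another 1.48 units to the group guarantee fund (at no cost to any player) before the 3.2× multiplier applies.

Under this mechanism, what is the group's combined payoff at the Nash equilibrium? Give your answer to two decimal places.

714.24 dollars

The effective private return per unit is now 3.2 × 2.48 / 6 = 1.3227 > 1, so every player's dominant strategy flips to full contribution.
At the Nash equilibrium everyone contributes 15. Group total payoff = 3.2 × 2.48 × 90 = 714.24.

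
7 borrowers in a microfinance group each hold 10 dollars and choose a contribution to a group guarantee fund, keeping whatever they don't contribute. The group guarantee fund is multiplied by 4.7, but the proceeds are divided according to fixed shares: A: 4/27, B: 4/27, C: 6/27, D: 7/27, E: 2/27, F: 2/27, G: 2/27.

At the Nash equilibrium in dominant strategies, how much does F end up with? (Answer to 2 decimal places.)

For player j, contributing a unit is worthwhile iff 4.7 × (j's share) ≥ 1, i.e. iff j's share is at least 0.2128.
C and D are above the threshold, contributing 10 each; the remaining 5 contribute 0. Total contributed: 20.
F keeps 10 and receives 4.7 × 20 × 2/27 = 6.96 from the group guarantee fund, for a payoff of 16.96.

16.96 dollars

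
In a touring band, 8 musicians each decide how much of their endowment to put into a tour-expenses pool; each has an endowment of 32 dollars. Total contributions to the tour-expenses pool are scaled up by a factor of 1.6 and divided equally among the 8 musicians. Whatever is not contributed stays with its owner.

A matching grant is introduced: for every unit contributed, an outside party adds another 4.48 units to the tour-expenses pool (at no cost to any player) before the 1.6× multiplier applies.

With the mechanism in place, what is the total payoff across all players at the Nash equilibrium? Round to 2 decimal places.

Under the mechanism each unit contributed yields 1.6 × 5.48 / 8 = 1.0960 back to its contributor per unit of net cost, which exceeds 1, making full contribution the dominant choice for everyone.
So the Nash equilibrium is full contribution by all 8; the group earns 1.6 × 5.48 × 256 = 2244.61.

2244.61 dollars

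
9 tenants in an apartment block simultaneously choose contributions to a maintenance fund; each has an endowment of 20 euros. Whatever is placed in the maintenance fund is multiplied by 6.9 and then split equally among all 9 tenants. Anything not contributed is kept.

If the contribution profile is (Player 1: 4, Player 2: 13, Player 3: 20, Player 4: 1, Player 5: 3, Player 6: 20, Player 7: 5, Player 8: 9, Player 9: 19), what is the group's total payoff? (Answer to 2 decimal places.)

734.60 euros

Total contributed: 4 + 13 + 20 + 1 + 3 + 20 + 5 + 9 + 19 = 94; total kept: 9 × 20 − 94 = 86.
The maintenance fund pays out 6.9 × 94 = 648.60 in aggregate.
Group total = 86 + 648.60 = 734.60.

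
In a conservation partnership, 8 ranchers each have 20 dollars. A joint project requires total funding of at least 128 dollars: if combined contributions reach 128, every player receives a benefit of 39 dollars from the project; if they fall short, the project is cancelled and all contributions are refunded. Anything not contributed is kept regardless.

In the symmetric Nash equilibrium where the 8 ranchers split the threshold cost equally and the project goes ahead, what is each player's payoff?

43 dollars

Equal share of the threshold: 128/8 = 16.
At this profile no one gains by cutting their contribution: any cut drops the total below 128, the project is cancelled, contributions are refunded, and the deviator ends with 20, which is less than 20 − 16 + 39 = 43. Contributing more than 16 just wastes the excess. So contributing exactly 16 is a best response.
Each player's payoff: 20 − 16 + 39 = 43.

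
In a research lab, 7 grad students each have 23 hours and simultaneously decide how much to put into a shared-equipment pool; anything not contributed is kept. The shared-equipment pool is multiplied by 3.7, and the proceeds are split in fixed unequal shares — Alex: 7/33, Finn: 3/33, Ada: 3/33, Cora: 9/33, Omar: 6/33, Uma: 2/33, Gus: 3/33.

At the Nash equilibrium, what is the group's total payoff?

For player j, contributing a unit is worthwhile iff 3.7 × (j's share) ≥ 1, i.e. iff j's share is at least 0.2703.
Only Cora (9/33) clears that bar, contributing 23; the remaining 6 contribute 0. Total contributed: 23.
The shared-equipment pool pays out 3.7 × 23 = 85.10 in total (split across the unequal shares, but the aggregate is all that matters for the group sum).
The 6 free-riders keep 23 each, adding 138. Group total = 138 + 85.10 = 223.10.

223.10 hours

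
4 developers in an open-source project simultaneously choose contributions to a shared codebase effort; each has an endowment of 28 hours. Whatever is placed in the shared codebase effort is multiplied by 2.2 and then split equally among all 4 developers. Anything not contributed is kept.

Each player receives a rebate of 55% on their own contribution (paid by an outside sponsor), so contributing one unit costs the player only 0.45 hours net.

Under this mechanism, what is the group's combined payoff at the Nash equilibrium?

With the mechanism, a contributed unit returns (2.2/4) / 0.45 = 1.2222 per unit of net cost to the contributor — now above 1 — so contributing fully is weakly dominant for every player.
So the Nash equilibrium is full contribution by all 4; the group earns 4 × (28 × 0.55 + 2.2 × 28) = 308.00.

308.00 hours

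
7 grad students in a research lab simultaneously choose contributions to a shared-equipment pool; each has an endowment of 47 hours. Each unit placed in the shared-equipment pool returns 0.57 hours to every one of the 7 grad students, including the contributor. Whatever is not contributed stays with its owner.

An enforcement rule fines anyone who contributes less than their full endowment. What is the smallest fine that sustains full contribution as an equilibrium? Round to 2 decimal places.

Given the others contribute fully, the best deviation is to contribute 0 (any partial contribution still incurs the fine and gives up units whose private return 0.57 is below 1).
Deviating from 47 to 0 saves 47 hours but forfeits the deviator's share of the drop in the shared-equipment pool: 0.57 × 47 = 26.79.
So the deviation gain is 47 − 26.79 = 20.21, and the fine must be at least 20.21 hours to wipe it out.

20.21 hours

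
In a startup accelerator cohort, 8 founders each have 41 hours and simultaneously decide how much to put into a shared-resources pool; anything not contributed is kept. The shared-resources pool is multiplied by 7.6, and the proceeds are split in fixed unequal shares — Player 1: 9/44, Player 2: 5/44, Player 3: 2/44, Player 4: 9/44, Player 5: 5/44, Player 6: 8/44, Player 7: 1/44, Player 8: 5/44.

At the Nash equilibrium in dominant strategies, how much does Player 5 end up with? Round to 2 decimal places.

147.23 hours

A player with share s gets back 7.6·s per unit contributed, so full contribution is dominant for anyone with s > 1/7.6 = 0.1316 and zero contribution is dominant for anyone below.
The shares above 0.1316 belong to Player 1, Player 4 and Player 6, contributing 41 each; the remaining 5 contribute 0. Total contributed: 123.
Player 5 keeps 41 and receives 7.6 × 123 × 5/44 = 106.23 from the shared-resources pool, for a payoff of 147.23.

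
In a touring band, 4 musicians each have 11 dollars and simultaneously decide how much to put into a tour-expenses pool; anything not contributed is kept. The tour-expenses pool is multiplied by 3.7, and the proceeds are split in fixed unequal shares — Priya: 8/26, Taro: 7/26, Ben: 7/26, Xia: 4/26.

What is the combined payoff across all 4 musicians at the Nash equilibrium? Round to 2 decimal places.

Player j's private return per contributed unit is 3.7 × (j's share). Contributing is weakly dominant for j when that share is at least 1/3.7 = 0.2703, and contributing 0 is dominant otherwise.
The only share above 0.2703 is Priya's 8/26, contributing 11; the remaining 3 contribute 0. Total contributed: 11.
The tour-expenses pool pays out 3.7 × 11 = 40.70 in total (split across the unequal shares, but the aggregate is all that matters for the group sum).
The 3 free-riders keep 11 each, adding 33. Group total = 33 + 40.70 = 73.70.

73.70 dollars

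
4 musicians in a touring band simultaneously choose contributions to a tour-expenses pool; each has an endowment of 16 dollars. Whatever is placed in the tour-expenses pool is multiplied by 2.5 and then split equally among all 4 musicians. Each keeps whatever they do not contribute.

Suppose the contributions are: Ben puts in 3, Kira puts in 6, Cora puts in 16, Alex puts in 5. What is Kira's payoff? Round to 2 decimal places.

Total contributed: 3 + 6 + 16 + 5 = 30.
Each receives 2.5 × 30 / 4 = 18.75 from the tour-expenses pool.
Kira keeps 16 − 6 = 10, so Kira's payoff is 10 + 18.75 = 28.75.

28.75 dollars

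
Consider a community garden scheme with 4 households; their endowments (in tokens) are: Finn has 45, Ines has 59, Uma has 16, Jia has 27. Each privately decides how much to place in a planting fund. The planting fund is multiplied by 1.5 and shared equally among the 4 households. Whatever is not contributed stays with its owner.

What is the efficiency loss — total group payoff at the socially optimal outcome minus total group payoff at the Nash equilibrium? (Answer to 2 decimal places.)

The private return per contributed unit is 1.5/4 = 0.3750 < 1 for every player regardless of endowment, so the Nash equilibrium is zero contribution and the group total is Σ E_j = 45 + 59 + 16 + 27 = 147.
Each contributed unit returns 1.500 to the group, so the social optimum is full contribution by everyone: group total = 1.500 × 147 = 220.50.
Efficiency loss = (1.500 − 1) × 147 = 73.50.

73.50 tokens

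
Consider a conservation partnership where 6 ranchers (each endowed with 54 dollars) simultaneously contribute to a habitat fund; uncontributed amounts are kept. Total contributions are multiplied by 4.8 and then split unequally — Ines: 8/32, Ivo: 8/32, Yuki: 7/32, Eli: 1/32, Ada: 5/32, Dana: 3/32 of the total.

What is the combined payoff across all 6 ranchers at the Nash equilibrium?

Player j's private return per contributed unit is 4.8 × (j's share). Contributing is weakly dominant for j when that share is at least 1/4.8 = 0.2083, and contributing 0 is dominant otherwise.
Ines, Ivo and Yuki clear that bar, contributing 54 each; the remaining 3 contribute 0. Total contributed: 162.
The habitat fund pays out 4.8 × 162 = 777.60 in total (split across the unequal shares, but the aggregate is all that matters for the group sum).
The 3 free-riders keep 54 each, adding 162. Group total = 162 + 777.60 = 939.60.

939.60 dollars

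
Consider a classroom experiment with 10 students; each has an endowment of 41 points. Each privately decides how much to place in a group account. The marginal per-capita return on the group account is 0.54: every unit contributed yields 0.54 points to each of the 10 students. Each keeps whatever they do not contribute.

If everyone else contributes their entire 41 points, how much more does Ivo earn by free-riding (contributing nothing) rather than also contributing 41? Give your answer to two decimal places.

Switching from a contribution of 41 to 0 lets Ivo keep an extra 41 points, but lowers the group account by 41, which costs Ivo their own share of that drop: 0.54 × 41 = 22.14.
Net gain = 41 − 22.14 = 18.86. The private return per contributed unit (0.54) is below 1, so free-riding is indeed the best response regardless of what the others do.

18.86 points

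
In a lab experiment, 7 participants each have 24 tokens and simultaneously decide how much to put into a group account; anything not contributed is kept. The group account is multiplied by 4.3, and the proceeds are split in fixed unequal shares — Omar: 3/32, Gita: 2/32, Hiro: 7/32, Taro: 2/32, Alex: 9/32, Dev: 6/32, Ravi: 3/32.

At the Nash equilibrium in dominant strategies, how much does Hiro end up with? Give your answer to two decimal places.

Player j's private return per contributed unit is 4.3 × (j's share). Contributing is weakly dominant for j when that share is at least 1/4.3 = 0.2326, and contributing 0 is dominant otherwise.
The only share above 0.2326 is Alex's 9/32, contributing 24; the remaining 6 contribute 0. Total contributed: 24.
Hiro keeps 24 and receives 4.3 × 24 × 7/32 = 22.58 from the group account, for a payoff of 46.58.

46.58 tokens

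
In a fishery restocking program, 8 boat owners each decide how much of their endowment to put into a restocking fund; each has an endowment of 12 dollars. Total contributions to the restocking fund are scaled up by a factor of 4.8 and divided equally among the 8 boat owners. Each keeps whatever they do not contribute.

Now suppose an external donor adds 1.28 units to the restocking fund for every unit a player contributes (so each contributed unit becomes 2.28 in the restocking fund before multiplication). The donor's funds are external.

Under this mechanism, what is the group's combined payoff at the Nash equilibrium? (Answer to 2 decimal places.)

With the mechanism, a contributed unit returns 4.8 × 2.28 / 8 = 1.3680 per unit of net cost to the contributor — now above 1 — so contributing fully is weakly dominant for every player.
So the Nash equilibrium is full contribution by all 8; the group earns 4.8 × 2.28 × 96 = 1050.62.

1050.62 dollars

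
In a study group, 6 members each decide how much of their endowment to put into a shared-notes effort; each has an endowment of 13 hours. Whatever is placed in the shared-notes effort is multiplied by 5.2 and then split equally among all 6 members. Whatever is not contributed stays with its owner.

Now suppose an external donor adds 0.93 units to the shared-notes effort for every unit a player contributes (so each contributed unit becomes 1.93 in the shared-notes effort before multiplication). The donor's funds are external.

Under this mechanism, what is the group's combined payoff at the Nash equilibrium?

782.81 hours

Under the mechanism each unit contributed yields 5.2 × 1.93 / 6 = 1.6727 back to its contributor per unit of net cost, which exceeds 1, making full contribution the dominant choice for everyone.
So the Nash equilibrium is full contribution by all 6; the group earns 5.2 × 1.93 × 78 = 782.81.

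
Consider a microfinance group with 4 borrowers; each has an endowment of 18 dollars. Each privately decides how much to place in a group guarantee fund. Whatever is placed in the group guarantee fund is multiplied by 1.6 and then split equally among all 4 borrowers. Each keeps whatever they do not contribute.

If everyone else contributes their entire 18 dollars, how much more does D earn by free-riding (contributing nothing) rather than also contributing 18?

10.80 dollars

Switching from a contribution of 18 to 0 lets D keep an extra 18 dollars, but lowers the group guarantee fund by 18, which costs D their own share of that drop: 1.6/4 × 18 = 7.20.
Net gain = 18 − 7.20 = 10.80. The private return per contributed unit (0.4000) is below 1, so free-riding is indeed the best response regardless of what the others do.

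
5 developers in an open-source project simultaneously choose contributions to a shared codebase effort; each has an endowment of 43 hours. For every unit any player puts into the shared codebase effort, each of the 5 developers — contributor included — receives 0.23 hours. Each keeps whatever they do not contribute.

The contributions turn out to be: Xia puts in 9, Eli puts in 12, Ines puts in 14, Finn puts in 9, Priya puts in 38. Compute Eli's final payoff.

49.86 hours

Total contributed: 9 + 12 + 14 + 9 + 38 = 82.
Each receives 0.23 × 82 = 18.86 from the shared codebase effort.
Eli keeps 43 − 12 = 31, so Eli's payoff is 31 + 18.86 = 49.86.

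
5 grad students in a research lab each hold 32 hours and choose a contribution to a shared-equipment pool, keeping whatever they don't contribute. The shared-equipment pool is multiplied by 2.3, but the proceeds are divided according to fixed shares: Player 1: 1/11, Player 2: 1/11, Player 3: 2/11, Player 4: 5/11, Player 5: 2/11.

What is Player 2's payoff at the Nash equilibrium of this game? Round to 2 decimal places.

38.69 hours

Each unit j contributes comes back to j as 2.3 × (j's share), so j prefers to contribute only if that share exceeds 1/2.3 = 0.4348; otherwise keeping the unit dominates.
The only share above 0.4348 is Player 4's 5/11, contributing 32; the remaining 4 contribute 0. Total contributed: 32.
Player 2 keeps 32 and receives 2.3 × 32 × 1/11 = 6.69 from the shared-equipment pool, for a payoff of 38.69.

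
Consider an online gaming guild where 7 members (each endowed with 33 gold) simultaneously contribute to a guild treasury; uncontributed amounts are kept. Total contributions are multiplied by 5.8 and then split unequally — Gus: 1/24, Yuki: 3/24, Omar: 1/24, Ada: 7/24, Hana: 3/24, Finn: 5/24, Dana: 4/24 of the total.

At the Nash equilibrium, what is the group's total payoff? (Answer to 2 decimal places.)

Player j's private return per contributed unit is 5.8 × (j's share). Contributing is weakly dominant for j when that share is at least 1/5.8 = 0.1724, and contributing 0 is dominant otherwise.
Ada and Finn clear that bar, contributing 33 each; the remaining 5 contribute 0. Total contributed: 66.
The guild treasury pays out 5.8 × 66 = 382.80 in total (split across the unequal shares, but the aggregate is all that matters for the group sum).
The 5 free-riders keep 33 each, adding 165. Group total = 165 + 382.80 = 547.80.

547.80 gold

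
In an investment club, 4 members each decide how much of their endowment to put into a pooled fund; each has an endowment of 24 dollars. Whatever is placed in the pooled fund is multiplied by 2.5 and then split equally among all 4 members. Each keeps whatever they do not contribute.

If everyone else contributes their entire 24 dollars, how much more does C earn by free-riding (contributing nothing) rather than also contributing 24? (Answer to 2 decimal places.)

Switching from a contribution of 24 to 0 lets C keep an extra 24 dollars, but lowers the pooled fund by 24, which costs C their own share of that drop: 2.5/4 × 24 = 15.00.
Net gain = 24 − 15.00 = 9.00. The private return per contributed unit (0.6250) is below 1, so free-riding is indeed the best response regardless of what the others do.

9.00 dollars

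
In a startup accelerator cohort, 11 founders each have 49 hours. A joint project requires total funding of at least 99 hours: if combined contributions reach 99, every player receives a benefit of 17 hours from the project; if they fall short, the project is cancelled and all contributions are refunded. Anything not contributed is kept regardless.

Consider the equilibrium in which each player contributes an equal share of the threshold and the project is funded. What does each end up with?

Equal share of the threshold: 99/11 = 9.
At this profile no one gains by cutting their contribution: any cut drops the total below 99, the project is cancelled, contributions are refunded, and the deviator ends with 49, which is less than 49 − 9 + 17 = 57. Contributing more than 9 just wastes the excess. So contributing exactly 9 is a best response.
Each player's payoff: 49 − 9 + 17 = 57.

57 hours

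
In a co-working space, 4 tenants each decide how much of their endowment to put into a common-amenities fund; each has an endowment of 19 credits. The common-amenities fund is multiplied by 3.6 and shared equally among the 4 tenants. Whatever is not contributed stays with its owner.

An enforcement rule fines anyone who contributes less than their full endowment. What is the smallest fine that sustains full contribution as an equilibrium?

Given the others contribute fully, the best deviation is to contribute 0 (any partial contribution still incurs the fine and gives up units whose private return 0.9000 is below 1).
Deviating from 19 to 0 saves 19 credits but forfeits the deviator's share of the drop in the common-amenities fund: 3.6/4 × 19 = 17.10.
So the deviation gain is 19 − 17.10 = 1.90, and the fine must be at least 1.90 credits to wipe it out.

1.90 credits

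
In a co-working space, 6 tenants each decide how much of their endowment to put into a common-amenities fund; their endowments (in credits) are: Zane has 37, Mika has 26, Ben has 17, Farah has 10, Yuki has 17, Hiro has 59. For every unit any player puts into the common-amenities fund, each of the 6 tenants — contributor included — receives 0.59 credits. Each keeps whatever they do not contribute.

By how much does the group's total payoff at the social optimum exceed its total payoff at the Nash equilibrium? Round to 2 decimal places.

421.64 credits

The private return per contributed unit is 0.59 < 1 for everyone, so the Nash equilibrium is zero contribution and the group total is Σ E_j = 37 + 26 + 17 + 10 + 17 + 59 = 166.
Each contributed unit returns 3.540 to the group, so the social optimum is full contribution by everyone: group total = 3.540 × 166 = 587.64.
Efficiency loss = (3.540 − 1) × 166 = 421.64.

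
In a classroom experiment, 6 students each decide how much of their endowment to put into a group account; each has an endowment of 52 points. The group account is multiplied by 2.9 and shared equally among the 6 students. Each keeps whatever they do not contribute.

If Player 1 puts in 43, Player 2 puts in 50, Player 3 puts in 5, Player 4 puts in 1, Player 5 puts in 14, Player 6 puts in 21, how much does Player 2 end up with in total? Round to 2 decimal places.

66.77 points

Total contributed: 43 + 50 + 5 + 1 + 14 + 21 = 134.
Each receives 2.9 × 134 / 6 = 64.77 from the group account.
Player 2 keeps 52 − 50 = 2, so Player 2's payoff is 2 + 64.77 = 66.77.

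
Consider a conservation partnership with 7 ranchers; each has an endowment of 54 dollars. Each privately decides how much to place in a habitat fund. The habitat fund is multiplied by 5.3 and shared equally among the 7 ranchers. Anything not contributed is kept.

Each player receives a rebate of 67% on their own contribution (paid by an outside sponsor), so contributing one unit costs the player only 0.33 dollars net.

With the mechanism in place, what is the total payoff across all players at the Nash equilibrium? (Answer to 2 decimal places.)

2256.66 dollars

Under the mechanism each unit contributed yields (5.3/7) / 0.33 = 2.2944 back to its contributor per unit of net cost, which exceeds 1, making full contribution the dominant choice for everyone.
So the Nash equilibrium is full contribution by all 7; the group earns 7 × (54 × 0.67 + 5.3 × 54) = 2256.66.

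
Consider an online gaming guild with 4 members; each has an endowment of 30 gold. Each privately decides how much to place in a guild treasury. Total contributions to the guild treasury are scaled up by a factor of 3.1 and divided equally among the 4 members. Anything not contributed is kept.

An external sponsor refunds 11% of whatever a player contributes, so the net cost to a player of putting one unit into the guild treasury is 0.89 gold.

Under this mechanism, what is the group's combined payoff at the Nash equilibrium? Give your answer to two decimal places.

120.00 gold

The effective private return is (3.1/4) / 0.89 = 0.8708, which is still under 1, so the mechanism doesn't change anyone's dominant strategy: zero contribution.
Everyone keeps their endowment and the group total is 4 × 30 = 120.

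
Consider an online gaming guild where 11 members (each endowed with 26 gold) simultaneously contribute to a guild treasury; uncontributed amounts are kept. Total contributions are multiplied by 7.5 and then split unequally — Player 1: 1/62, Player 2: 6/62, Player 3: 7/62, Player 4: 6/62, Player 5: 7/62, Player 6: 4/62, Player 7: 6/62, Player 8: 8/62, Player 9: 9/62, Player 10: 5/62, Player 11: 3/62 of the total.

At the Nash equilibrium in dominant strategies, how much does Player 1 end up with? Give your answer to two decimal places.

Each unit j contributes comes back to j as 7.5 × (j's share), so j prefers to contribute only if that share exceeds 1/7.5 = 0.1333; otherwise keeping the unit dominates.
Only Player 9 (9/62) clears that bar, contributing 26; the remaining 10 contribute 0. Total contributed: 26.
Player 1 keeps 26 and receives 7.5 × 26 × 1/62 = 3.15 from the guild treasury, for a payoff of 29.15.

29.15 gold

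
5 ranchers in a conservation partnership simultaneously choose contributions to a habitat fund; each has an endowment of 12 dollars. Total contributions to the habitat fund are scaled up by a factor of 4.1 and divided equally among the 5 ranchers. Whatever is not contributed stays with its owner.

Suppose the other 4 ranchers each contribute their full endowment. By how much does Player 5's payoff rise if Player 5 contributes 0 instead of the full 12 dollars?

2.16 dollars

Switching from a contribution of 12 to 0 lets Player 5 keep an extra 12 dollars, but lowers the habitat fund by 12, which costs Player 5 their own share of that drop: 4.1/5 × 12 = 9.84.
Net gain = 12 − 9.84 = 2.16. The private return per contributed unit (0.8200) is below 1, so free-riding is indeed the best response regardless of what the others do.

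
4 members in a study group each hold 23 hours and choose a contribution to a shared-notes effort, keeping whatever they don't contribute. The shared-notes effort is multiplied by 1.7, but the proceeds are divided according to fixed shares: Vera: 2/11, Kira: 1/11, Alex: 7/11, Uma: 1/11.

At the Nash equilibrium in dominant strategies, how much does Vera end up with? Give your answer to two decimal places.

Player j's private return per contributed unit is 1.7 × (j's share). Contributing is weakly dominant for j when that share is at least 1/1.7 = 0.5882, and contributing 0 is dominant otherwise.
Only Alex (7/11) clears that bar, contributing 23; the remaining 3 contribute 0. Total contributed: 23.
Vera keeps 23 and receives 1.7 × 23 × 2/11 = 7.11 from the shared-notes effort, for a payoff of 30.11.

30.11 hours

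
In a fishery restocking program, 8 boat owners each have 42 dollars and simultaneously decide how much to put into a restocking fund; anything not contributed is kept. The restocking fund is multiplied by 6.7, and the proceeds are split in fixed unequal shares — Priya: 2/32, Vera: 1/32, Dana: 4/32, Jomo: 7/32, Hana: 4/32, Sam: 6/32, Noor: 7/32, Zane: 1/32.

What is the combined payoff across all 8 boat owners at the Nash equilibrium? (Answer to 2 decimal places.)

1054.20 dollars

A player with share s gets back 6.7·s per unit contributed, so full contribution is dominant for anyone with s > 1/6.7 = 0.1493 and zero contribution is dominant for anyone below.
Jomo, Sam and Noor are above the threshold, contributing 42 each; the remaining 5 contribute 0. Total contributed: 126.
The restocking fund pays out 6.7 × 126 = 844.20 in total (split across the unequal shares, but the aggregate is all that matters for the group sum).
The 5 free-riders keep 42 each, adding 210. Group total = 210 + 844.20 = 1054.20.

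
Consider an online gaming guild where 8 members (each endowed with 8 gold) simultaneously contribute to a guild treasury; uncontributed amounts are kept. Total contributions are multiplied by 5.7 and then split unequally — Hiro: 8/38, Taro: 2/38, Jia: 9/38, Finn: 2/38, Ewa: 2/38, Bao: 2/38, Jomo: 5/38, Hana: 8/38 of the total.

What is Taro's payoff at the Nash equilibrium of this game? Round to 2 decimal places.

15.20 gold

For player j, contributing a unit is worthwhile iff 5.7 × (j's share) ≥ 1, i.e. iff j's share is at least 0.1754.
Hiro, Jia and Hana are above the threshold, contributing 8 each; the remaining 5 contribute 0. Total contributed: 24.
Taro keeps 8 and receives 5.7 × 24 × 2/38 = 7.20 from the guild treasury, for a payoff of 15.20.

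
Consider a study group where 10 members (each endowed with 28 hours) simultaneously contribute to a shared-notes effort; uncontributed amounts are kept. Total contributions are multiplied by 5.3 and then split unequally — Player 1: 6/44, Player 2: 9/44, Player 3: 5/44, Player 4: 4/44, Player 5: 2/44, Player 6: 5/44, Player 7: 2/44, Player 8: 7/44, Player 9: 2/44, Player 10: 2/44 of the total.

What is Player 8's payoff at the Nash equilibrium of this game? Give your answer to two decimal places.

Each unit j contributes comes back to j as 5.3 × (j's share), so j prefers to contribute only if that share exceeds 1/5.3 = 0.1887; otherwise keeping the unit dominates.
Player 2 alone (share 9/44) is above the threshold, contributing 28; the remaining 9 contribute 0. Total contributed: 28.
Player 8 keeps 28 and receives 5.3 × 28 × 7/44 = 23.61 from the shared-notes effort, for a payoff of 51.61.

51.61 hours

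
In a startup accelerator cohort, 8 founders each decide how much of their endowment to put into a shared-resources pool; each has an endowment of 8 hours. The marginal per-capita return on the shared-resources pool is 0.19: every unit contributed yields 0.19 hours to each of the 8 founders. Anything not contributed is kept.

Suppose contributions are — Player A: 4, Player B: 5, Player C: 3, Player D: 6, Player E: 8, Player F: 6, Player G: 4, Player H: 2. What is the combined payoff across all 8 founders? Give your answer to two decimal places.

83.76 hours

Total contributed: 4 + 5 + 3 + 6 + 8 + 6 + 4 + 2 = 38; total kept: 8 × 8 − 38 = 26.
The shared-resources pool pays out 0.19 × 8 × 38 = 57.76 in aggregate.
Group total = 26 + 57.76 = 83.76.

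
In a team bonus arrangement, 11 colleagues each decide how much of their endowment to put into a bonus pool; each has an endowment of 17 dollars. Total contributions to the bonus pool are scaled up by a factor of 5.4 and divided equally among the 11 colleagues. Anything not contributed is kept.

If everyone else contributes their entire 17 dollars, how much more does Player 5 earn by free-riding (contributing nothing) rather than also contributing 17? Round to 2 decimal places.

8.65 dollars

Switching from a contribution of 17 to 0 lets Player 5 keep an extra 17 dollars, but lowers the bonus pool by 17, which costs Player 5 their own share of that drop: 5.4/11 × 17 = 8.35.
Net gain = 17 − 8.35 = 8.65. The private return per contributed unit (0.4909) is below 1, so free-riding is indeed the best response regardless of what the others do.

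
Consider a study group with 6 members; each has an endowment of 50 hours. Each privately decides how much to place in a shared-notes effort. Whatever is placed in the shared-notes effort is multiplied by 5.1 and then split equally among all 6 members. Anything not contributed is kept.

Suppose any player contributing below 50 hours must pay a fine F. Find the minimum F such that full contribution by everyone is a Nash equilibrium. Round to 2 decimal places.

Given the others contribute fully, the best deviation is to contribute 0 (any partial contribution still incurs the fine and gives up units whose private return 0.8500 is below 1).
Deviating from 50 to 0 saves 50 hours but forfeits the deviator's share of the drop in the shared-notes effort: 5.1/6 × 50 = 42.50.
So the deviation gain is 50 − 42.50 = 7.50, and the fine must be at least 7.50 hours to wipe it out.

7.50 hours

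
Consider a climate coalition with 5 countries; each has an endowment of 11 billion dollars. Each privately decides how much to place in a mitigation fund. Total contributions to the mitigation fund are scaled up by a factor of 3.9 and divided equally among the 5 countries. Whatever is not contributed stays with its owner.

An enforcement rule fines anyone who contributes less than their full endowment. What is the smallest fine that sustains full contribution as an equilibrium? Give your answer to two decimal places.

Given the others contribute fully, the best deviation is to contribute 0 (any partial contribution still incurs the fine and gives up units whose private return 0.7800 is below 1).
Deviating from 11 to 0 saves 11 billion dollars but forfeits the deviator's share of the drop in the mitigation fund: 3.9/5 × 11 = 8.58.
So the deviation gain is 11 − 8.58 = 2.42, and the fine must be at least 2.42 billion dollars to wipe it out.

2.42 billion dollars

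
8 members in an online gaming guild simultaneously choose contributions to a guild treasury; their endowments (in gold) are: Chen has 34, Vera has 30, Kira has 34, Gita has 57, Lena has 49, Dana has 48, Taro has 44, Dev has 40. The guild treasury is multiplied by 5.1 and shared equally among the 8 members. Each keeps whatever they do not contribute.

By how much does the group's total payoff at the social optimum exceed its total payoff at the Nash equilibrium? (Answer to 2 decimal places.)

1377.60 gold

The private return per contributed unit is 5.1/8 = 0.6375 < 1 for every player regardless of endowment, so the Nash equilibrium is zero contribution and the group total is Σ E_j = 34 + 30 + 34 + 57 + 49 + 48 + 44 + 40 = 336.
Each contributed unit returns 5.100 to the group, so the social optimum is full contribution by everyone: group total = 5.100 × 336 = 1713.60.
Efficiency loss = (5.100 − 1) × 336 = 1377.60.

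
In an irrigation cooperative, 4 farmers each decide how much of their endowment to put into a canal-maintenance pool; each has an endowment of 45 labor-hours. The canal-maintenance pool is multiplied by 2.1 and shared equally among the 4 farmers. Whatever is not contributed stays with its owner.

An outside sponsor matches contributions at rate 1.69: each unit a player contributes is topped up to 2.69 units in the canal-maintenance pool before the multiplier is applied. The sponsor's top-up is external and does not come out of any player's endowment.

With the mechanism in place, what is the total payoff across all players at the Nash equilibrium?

1016.82 labor-hours

With the mechanism, a contributed unit returns 2.1 × 2.69 / 4 = 1.4123 per unit of net cost to the contributor — now above 1 — so contributing fully is weakly dominant for every player.
So the Nash equilibrium is full contribution by all 4; the group earns 2.1 × 2.69 × 180 = 1016.82.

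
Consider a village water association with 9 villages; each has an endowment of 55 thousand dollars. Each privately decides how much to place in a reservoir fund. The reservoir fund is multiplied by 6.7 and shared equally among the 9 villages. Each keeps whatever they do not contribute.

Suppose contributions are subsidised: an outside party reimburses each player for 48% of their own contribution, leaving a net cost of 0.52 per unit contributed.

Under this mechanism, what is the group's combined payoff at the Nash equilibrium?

3554.10 thousand dollars

Under the mechanism each unit contributed yields (6.7/9) / 0.52 = 1.4316 back to its contributor per unit of net cost, which exceeds 1, making full contribution the dominant choice for everyone.
So the Nash equilibrium is full contribution by all 9; the group earns 9 × (55 × 0.48 + 6.7 × 55) = 3554.10.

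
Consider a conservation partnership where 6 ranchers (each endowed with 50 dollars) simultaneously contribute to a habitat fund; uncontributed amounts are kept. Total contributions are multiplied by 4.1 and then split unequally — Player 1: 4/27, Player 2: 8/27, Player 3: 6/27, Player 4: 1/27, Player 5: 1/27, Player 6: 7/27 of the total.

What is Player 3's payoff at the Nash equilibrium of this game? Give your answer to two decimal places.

Player j's private return per contributed unit is 4.1 × (j's share). Contributing is weakly dominant for j when that share is at least 1/4.1 = 0.2439, and contributing 0 is dominant otherwise.
Player 2 and Player 6 are above the threshold, contributing 50 each; the remaining 4 contribute 0. Total contributed: 100.
Player 3 keeps 50 and receives 4.1 × 100 × 6/27 = 91.11 from the habitat fund, for a payoff of 141.11.

141.11 dollars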